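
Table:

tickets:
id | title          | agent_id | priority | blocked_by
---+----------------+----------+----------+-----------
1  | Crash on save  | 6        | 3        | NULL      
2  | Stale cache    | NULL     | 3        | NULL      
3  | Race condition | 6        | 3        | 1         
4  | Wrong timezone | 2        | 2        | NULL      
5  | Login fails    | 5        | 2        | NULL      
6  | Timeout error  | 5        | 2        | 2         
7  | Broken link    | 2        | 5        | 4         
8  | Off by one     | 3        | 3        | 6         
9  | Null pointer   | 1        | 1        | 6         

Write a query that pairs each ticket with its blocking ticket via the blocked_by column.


This is a self-join: tickets is joined to a second copy of itself, matching each row's blocked_by to another row's id. Use LEFT JOIN so rows with blocked_by=NULL are kept.
  - ticket 1 (Crash on save): blocked_by=NULL -> NULL
  - ticket 2 (Stale cache): blocked_by=NULL -> NULL
  - ticket 3 (Race condition): blocked_by=1 -> Crash on save
  - ticket 4 (Wrong timezone): blocked_by=NULL -> NULL
  - ticket 5 (Login fails): blocked_by=NULL -> NULL
  - ticket 6 (Timeout error): blocked_by=2 -> Stale cache
  - ticket 7 (Broken link): blocked_by=4 -> Wrong timezone
  - ticket 8 (Off by one): blocked_by=6 -> Timeout error
  - ticket 9 (Null pointer): blocked_by=6 -> Timeout error

SQL:
SELECT a.title AS item, b.title AS blocked_by
FROM tickets a
LEFT JOIN tickets b ON a.blocked_by = b.id

Result:
item           | blocked_by    
---------------+---------------
Crash on save  | NULL          
Stale cache    | NULL          
Race condition | Crash on save 
Wrong timezone | NULL          
Login fails    | NULL          
Timeout error  | Stale cache   
Broken link    | Wrong timezone
Off by one     | Timeout error 
Null pointer   | Timeout error 


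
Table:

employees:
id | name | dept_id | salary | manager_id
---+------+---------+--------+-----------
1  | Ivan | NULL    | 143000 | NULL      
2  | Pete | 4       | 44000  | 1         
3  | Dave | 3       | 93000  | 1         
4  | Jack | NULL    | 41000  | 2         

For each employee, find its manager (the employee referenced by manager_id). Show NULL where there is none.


This is a self-join: employees is joined to a second copy of itself, matching each row's manager_id to another row's id. Use LEFT JOIN so rows with manager_id=NULL are kept.
  - employee 1 (Ivan): manager_id=NULL -> NULL
  - employee 2 (Pete): manager_id=1 -> Ivan
  - employee 3 (Dave): manager_id=1 -> Ivan
  - employee 4 (Jack): manager_id=2 -> Pete

SQL:
SELECT a.name AS item, b.name AS manager
FROM employees a
LEFT JOIN employees b ON a.manager_id = b.id

Result:
item | manager
-----+--------
Ivan | NULL   
Pete | Ivan   
Dave | Ivan   
Jack | Pete   


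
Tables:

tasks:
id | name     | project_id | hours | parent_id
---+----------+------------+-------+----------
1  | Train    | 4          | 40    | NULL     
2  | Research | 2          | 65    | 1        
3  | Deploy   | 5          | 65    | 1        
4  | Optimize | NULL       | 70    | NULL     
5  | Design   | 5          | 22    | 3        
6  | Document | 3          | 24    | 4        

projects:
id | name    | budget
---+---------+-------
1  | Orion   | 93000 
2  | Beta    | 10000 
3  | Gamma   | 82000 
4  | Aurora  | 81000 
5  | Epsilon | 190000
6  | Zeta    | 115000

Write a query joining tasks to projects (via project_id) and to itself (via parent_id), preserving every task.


Two LEFT JOINs from the same base table tasks: one to projects via project_id, one to tasks itself via parent_id. Both are LEFT so every task is preserved.
Match against projects:
  - task 1 (Train): project_id=4 -> matches Aurora
  - task 2 (Research): project_id=2 -> matches Beta
  - task 3 (Deploy): project_id=5 -> matches Epsilon
  - task 4 (Optimize): project_id=NULL, no match -> kept with NULL
  - task 5 (Design): project_id=5 -> matches Epsilon
  - task 6 (Document): project_id=3 -> matches Gamma
Match against tasks (self):
  - task 1 (Train): parent_id=NULL -> NULL
  - task 2 (Research): parent_id=1 -> Train
  - task 3 (Deploy): parent_id=1 -> Train
  - task 4 (Optimize): parent_id=NULL -> NULL
  - task 5 (Design): parent_id=3 -> Deploy
  - task 6 (Document): parent_id=4 -> Optimize

SQL:
SELECT a.name, b.name AS project, c.name AS parent
FROM tasks a
LEFT JOIN projects b ON a.project_id = b.id
LEFT JOIN tasks c ON a.parent_id = c.id

Result:
name     | project | parent  
---------+---------+---------
Train    | Aurora  | NULL    
Research | Beta    | Train   
Deploy   | Epsilon | Train   
Optimize | NULL    | NULL    
Design   | Epsilon | Deploy  
Document | Gamma   | Optimize


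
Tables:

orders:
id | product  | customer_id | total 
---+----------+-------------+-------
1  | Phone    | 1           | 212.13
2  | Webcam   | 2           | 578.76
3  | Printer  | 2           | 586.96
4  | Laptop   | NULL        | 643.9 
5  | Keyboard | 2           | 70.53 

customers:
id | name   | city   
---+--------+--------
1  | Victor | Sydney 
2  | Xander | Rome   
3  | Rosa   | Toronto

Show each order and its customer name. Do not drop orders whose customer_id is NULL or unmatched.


LEFT JOIN keeps every row from orders (the left table); where customer_id has no match in customers, the customer columns become NULL. Walk through each order:
  - order 1 (Phone): customer_id=1 -> matches Victor
  - order 2 (Webcam): customer_id=2 -> matches Xander
  - order 3 (Printer): customer_id=2 -> matches Xander
  - order 4 (Laptop): customer_id=NULL, no match -> kept with NULL
  - order 5 (Keyboard): customer_id=2 -> matches Xander
All 5 rows appear; 1 has NULL customer.

SQL:
SELECT a.product, b.name AS customer
FROM orders a
LEFT JOIN customers b ON a.customer_id = b.id

Result:
product  | customer
---------+---------
Phone    | Victor  
Webcam   | Xander  
Printer  | Xander  
Laptop   | NULL    
Keyboard | Xander  


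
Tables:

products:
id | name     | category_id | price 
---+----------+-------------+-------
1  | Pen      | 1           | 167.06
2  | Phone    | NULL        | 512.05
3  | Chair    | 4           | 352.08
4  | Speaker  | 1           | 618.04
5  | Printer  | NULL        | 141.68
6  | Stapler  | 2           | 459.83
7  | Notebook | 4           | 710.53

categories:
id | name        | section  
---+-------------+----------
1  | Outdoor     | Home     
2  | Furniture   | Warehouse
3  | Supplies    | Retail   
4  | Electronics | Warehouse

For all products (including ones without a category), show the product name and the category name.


LEFT JOIN keeps every row from products (the left table); where category_id has no match in categories, the category columns become NULL. Walk through each product:
  - product 1 (Pen): category_id=1 -> matches Outdoor
  - product 2 (Phone): category_id=NULL, no match -> kept with NULL
  - product 3 (Chair): category_id=4 -> matches Electronics
  - product 4 (Speaker): category_id=1 -> matches Outdoor
  - product 5 (Printer): category_id=NULL, no match -> kept with NULL
  - product 6 (Stapler): category_id=2 -> matches Furniture
  - product 7 (Notebook): category_id=4 -> matches Electronics
All 7 rows appear; 2 have NULL category.

SQL:
SELECT a.name, b.name AS category
FROM products a
LEFT JOIN categories b ON a.category_id = b.id

Result:
name     | category   
---------+------------
Pen      | Outdoor    
Phone    | NULL       
Chair    | Electronics
Speaker  | Outdoor    
Printer  | NULL       
Stapler  | Furniture  
Notebook | Electronics


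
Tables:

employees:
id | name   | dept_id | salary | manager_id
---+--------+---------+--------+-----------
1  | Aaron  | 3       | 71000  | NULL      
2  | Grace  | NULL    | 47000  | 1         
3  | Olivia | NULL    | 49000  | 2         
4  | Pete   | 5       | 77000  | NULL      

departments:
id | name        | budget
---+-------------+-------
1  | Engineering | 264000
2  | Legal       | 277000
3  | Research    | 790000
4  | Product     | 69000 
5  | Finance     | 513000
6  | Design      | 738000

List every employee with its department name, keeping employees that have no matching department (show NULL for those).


LEFT JOIN keeps every row from employees (the left table); where dept_id has no match in departments, the department columns become NULL. Walk through each employee:
  - employee 1 (Aaron): dept_id=3 -> matches Research
  - employee 2 (Grace): dept_id=NULL, no match -> kept with NULL
  - employee 3 (Olivia): dept_id=NULL, no match -> kept with NULL
  - employee 4 (Pete): dept_id=5 -> matches Finance
All 4 rows appear; 2 have NULL department.

SQL:
SELECT a.name, b.name AS department
FROM employees a
LEFT JOIN departments b ON a.dept_id = b.id

Result:
name   | department
-------+-----------
Aaron  | Research  
Grace  | NULL      
Olivia | NULL      
Pete   | Finance   


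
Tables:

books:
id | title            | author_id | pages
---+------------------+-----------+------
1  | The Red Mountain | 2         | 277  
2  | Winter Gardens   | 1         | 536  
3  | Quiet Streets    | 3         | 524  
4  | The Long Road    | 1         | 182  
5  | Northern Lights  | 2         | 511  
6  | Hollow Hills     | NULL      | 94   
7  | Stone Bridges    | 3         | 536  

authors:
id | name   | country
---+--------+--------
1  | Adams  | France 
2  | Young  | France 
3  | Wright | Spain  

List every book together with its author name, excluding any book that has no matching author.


INNER JOIN keeps only books rows whose author_id matches an id in authors. Walk through each book:
  - book 1 (The Red Mountain): author_id=2 -> matches Young
  - book 2 (Winter Gardens): author_id=1 -> matches Adams
  - book 3 (Quiet Streets): author_id=3 -> matches Wright
  - book 4 (The Long Road): author_id=1 -> matches Adams
  - book 5 (Northern Lights): author_id=2 -> matches Young
  - book 6 (Hollow Hills): author_id=NULL, no match -> dropped
  - book 7 (Stone Bridges): author_id=3 -> matches Wright
So 1 of 7 rows is dropped.

SQL:
SELECT a.title, b.name AS author
FROM books a
INNER JOIN authors b ON a.author_id = b.id

Result:
title            | author
-----------------+-------
The Red Mountain | Young 
Winter Gardens   | Adams 
Quiet Streets    | Wright
The Long Road    | Adams 
Northern Lights  | Young 
Stone Bridges    | Wright


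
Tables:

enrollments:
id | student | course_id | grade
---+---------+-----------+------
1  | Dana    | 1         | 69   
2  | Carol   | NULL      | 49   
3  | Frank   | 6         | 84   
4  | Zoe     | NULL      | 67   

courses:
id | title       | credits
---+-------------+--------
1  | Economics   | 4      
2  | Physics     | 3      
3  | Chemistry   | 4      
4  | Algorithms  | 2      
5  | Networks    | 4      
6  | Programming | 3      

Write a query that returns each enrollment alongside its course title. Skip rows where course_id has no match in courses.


INNER JOIN keeps only enrollments rows whose course_id matches an id in courses. Walk through each enrollment:
  - enrollment 1 (Dana): course_id=1 -> matches Economics
  - enrollment 2 (Carol): course_id=NULL, no match -> dropped
  - enrollment 3 (Frank): course_id=6 -> matches Programming
  - enrollment 4 (Zoe): course_id=NULL, no match -> dropped
So 2 of 4 rows are dropped.

SQL:
SELECT a.student, b.title AS course
FROM enrollments a
INNER JOIN courses b ON a.course_id = b.id

Result:
student | course     
--------+------------
Dana    | Economics  
Frank   | Programming


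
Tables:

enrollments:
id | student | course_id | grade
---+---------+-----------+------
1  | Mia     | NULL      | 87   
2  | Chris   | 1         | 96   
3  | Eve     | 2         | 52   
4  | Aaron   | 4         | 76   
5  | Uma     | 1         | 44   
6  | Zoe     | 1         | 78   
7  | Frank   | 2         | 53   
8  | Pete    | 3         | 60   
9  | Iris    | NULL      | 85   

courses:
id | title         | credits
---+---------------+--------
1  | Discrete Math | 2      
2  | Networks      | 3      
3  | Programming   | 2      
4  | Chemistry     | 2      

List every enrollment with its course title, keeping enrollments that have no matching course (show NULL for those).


LEFT JOIN keeps every row from enrollments (the left table); where course_id has no match in courses, the course columns become NULL. Walk through each enrollment:
  - enrollment 1 (Mia): course_id=NULL, no match -> kept with NULL
  - enrollment 2 (Chris): course_id=1 -> matches Discrete Math
  - enrollment 3 (Eve): course_id=2 -> matches Networks
  - enrollment 4 (Aaron): course_id=4 -> matches Chemistry
  - enrollment 5 (Uma): course_id=1 -> matches Discrete Math
  - enrollment 6 (Zoe): course_id=1 -> matches Discrete Math
  - enrollment 7 (Frank): course_id=2 -> matches Networks
  - enrollment 8 (Pete): course_id=3 -> matches Programming
  - enrollment 9 (Iris): course_id=NULL, no match -> kept with NULL
All 9 rows appear; 2 have NULL course.

SQL:
SELECT a.student, b.title AS course
FROM enrollments a
LEFT JOIN courses b ON a.course_id = b.id

Result:
student | course       
--------+--------------
Mia     | NULL         
Chris   | Discrete Math
Eve     | Networks     
Aaron   | Chemistry    
Uma     | Discrete Math
Zoe     | Discrete Math
Frank   | Networks     
Pete    | Programming  
Iris    | NULL         


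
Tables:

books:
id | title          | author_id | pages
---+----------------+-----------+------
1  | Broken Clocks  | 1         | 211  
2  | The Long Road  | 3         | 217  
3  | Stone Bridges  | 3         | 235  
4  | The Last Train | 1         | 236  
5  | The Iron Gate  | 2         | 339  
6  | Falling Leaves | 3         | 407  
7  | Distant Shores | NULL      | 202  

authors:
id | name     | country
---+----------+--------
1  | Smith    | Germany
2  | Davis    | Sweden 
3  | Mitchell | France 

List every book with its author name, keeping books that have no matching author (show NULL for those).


LEFT JOIN keeps every row from books (the left table); where author_id has no match in authors, the author columns become NULL. Walk through each book:
  - book 1 (Broken Clocks): author_id=1 -> matches Smith
  - book 2 (The Long Road): author_id=3 -> matches Mitchell
  - book 3 (Stone Bridges): author_id=3 -> matches Mitchell
  - book 4 (The Last Train): author_id=1 -> matches Smith
  - book 5 (The Iron Gate): author_id=2 -> matches Davis
  - book 6 (Falling Leaves): author_id=3 -> matches Mitchell
  - book 7 (Distant Shores): author_id=NULL, no match -> kept with NULL
All 7 rows appear; 1 has NULL author.

SQL:
SELECT a.title, b.name AS author
FROM books a
LEFT JOIN authors b ON a.author_id = b.id

Result:
title          | author  
---------------+---------
Broken Clocks  | Smith   
The Long Road  | Mitchell
Stone Bridges  | Mitchell
The Last Train | Smith   
The Iron Gate  | Davis   
Falling Leaves | Mitchell
Distant Shores | NULL    


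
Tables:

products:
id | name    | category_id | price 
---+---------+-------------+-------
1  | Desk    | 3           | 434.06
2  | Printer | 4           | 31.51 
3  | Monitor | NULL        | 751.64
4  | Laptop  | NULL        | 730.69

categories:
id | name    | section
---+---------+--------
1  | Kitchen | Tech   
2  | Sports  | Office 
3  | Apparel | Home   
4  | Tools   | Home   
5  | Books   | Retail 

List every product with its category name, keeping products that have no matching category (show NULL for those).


LEFT JOIN keeps every row from products (the left table); where category_id has no match in categories, the category columns become NULL. Walk through each product:
  - product 1 (Desk): category_id=3 -> matches Apparel
  - product 2 (Printer): category_id=4 -> matches Tools
  - product 3 (Monitor): category_id=NULL, no match -> kept with NULL
  - product 4 (Laptop): category_id=NULL, no match -> kept with NULL
All 4 rows appear; 2 have NULL category.

SQL:
SELECT a.name, b.name AS category
FROM products a
LEFT JOIN categories b ON a.category_id = b.id

Result:
name    | category
--------+---------
Desk    | Apparel 
Printer | Tools   
Monitor | NULL    
Laptop  | NULL    


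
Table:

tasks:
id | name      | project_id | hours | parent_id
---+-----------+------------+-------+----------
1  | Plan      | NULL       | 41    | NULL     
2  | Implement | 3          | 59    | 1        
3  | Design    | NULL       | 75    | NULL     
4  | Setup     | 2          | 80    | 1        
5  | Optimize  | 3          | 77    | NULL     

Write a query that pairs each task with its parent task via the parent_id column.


This is a self-join: tasks is joined to a second copy of itself, matching each row's parent_id to another row's id. Use LEFT JOIN so rows with parent_id=NULL are kept.
  - task 1 (Plan): parent_id=NULL -> NULL
  - task 2 (Implement): parent_id=1 -> Plan
  - task 3 (Design): parent_id=NULL -> NULL
  - task 4 (Setup): parent_id=1 -> Plan
  - task 5 (Optimize): parent_id=NULL -> NULL

SQL:
SELECT a.name AS item, b.name AS parent
FROM tasks a
LEFT JOIN tasks b ON a.parent_id = b.id

Result:
item      | parent
----------+-------
Plan      | NULL  
Implement | Plan  
Design    | NULL  
Setup     | Plan  
Optimize  | NULL  


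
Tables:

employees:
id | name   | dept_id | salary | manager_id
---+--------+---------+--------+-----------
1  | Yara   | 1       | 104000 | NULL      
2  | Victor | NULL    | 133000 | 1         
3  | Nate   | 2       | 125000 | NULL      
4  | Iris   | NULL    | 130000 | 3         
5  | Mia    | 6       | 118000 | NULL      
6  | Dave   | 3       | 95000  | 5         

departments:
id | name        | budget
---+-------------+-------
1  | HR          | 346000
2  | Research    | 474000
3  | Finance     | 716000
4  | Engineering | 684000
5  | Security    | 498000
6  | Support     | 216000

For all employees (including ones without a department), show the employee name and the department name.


LEFT JOIN keeps every row from employees (the left table); where dept_id has no match in departments, the department columns become NULL. Walk through each employee:
  - employee 1 (Yara): dept_id=1 -> matches HR
  - employee 2 (Victor): dept_id=NULL, no match -> kept with NULL
  - employee 3 (Nate): dept_id=2 -> matches Research
  - employee 4 (Iris): dept_id=NULL, no match -> kept with NULL
  - employee 5 (Mia): dept_id=6 -> matches Support
  - employee 6 (Dave): dept_id=3 -> matches Finance
All 6 rows appear; 2 have NULL department.

SQL:
SELECT a.name, b.name AS department
FROM employees a
LEFT JOIN departments b ON a.dept_id = b.id

Result:
name   | department
-------+-----------
Yara   | HR        
Victor | NULL      
Nate   | Research  
Iris   | NULL      
Mia    | Support   
Dave   | Finance   


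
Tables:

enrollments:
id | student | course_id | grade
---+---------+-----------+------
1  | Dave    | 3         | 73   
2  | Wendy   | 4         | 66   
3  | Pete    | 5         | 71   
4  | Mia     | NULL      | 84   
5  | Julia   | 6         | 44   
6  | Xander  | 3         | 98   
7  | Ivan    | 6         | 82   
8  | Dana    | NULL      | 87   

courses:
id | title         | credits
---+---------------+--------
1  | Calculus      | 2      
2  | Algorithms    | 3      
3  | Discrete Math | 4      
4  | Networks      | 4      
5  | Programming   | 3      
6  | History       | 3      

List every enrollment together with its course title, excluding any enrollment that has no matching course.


INNER JOIN keeps only enrollments rows whose course_id matches an id in courses. Walk through each enrollment:
  - enrollment 1 (Dave): course_id=3 -> matches Discrete Math
  - enrollment 2 (Wendy): course_id=4 -> matches Networks
  - enrollment 3 (Pete): course_id=5 -> matches Programming
  - enrollment 4 (Mia): course_id=NULL, no match -> dropped
  - enrollment 5 (Julia): course_id=6 -> matches History
  - enrollment 6 (Xander): course_id=3 -> matches Discrete Math
  - enrollment 7 (Ivan): course_id=6 -> matches History
  - enrollment 8 (Dana): course_id=NULL, no match -> dropped
So 2 of 8 rows are dropped.

SQL:
SELECT a.student, b.title AS course
FROM enrollments a
INNER JOIN courses b ON a.course_id = b.id

Result:
student | course       
--------+--------------
Dave    | Discrete Math
Wendy   | Networks     
Pete    | Programming  
Julia   | History      
Xander  | Discrete Math
Ivan    | History      


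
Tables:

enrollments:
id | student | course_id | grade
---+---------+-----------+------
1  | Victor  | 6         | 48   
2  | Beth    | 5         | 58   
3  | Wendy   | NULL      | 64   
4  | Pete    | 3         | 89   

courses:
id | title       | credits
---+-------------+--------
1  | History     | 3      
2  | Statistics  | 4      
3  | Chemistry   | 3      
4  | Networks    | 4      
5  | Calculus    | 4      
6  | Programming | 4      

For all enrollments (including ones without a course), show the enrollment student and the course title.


LEFT JOIN keeps every row from enrollments (the left table); where course_id has no match in courses, the course columns become NULL. Walk through each enrollment:
  - enrollment 1 (Victor): course_id=6 -> matches Programming
  - enrollment 2 (Beth): course_id=5 -> matches Calculus
  - enrollment 3 (Wendy): course_id=NULL, no match -> kept with NULL
  - enrollment 4 (Pete): course_id=3 -> matches Chemistry
All 4 rows appear; 1 has NULL course.

SQL:
SELECT a.student, b.title AS course
FROM enrollments a
LEFT JOIN courses b ON a.course_id = b.id

Result:
student | course     
--------+------------
Victor  | Programming
Beth    | Calculus   
Wendy   | NULL       
Pete    | Chemistry  


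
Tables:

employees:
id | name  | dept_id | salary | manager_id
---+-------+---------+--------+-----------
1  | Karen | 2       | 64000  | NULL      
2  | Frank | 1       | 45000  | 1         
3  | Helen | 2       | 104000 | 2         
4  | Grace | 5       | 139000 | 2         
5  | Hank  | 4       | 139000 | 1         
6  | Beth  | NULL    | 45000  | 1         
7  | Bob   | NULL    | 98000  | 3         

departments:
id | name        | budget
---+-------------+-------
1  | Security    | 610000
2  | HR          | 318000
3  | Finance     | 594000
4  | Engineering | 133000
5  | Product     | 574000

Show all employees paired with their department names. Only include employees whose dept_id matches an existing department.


INNER JOIN keeps only employees rows whose dept_id matches an id in departments. Walk through each employee:
  - employee 1 (Karen): dept_id=2 -> matches HR
  - employee 2 (Frank): dept_id=1 -> matches Security
  - employee 3 (Helen): dept_id=2 -> matches HR
  - employee 4 (Grace): dept_id=5 -> matches Product
  - employee 5 (Hank): dept_id=4 -> matches Engineering
  - employee 6 (Beth): dept_id=NULL, no match -> dropped
  - employee 7 (Bob): dept_id=NULL, no match -> dropped
So 2 of 7 rows are dropped.

SQL:
SELECT a.name, b.name AS department
FROM employees a
INNER JOIN departments b ON a.dept_id = b.id

Result:
name  | department 
------+------------
Karen | HR         
Frank | Security   
Helen | HR         
Grace | Product    
Hank  | Engineering


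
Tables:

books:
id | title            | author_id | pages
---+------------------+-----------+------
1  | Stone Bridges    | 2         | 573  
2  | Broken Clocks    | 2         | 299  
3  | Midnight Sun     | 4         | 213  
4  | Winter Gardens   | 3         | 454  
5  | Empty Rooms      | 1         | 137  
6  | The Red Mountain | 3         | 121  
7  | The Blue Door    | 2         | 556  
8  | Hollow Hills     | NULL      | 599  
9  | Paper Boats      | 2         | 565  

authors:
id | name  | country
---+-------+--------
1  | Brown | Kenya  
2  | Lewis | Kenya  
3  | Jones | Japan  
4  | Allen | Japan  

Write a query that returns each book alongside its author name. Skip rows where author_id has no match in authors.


INNER JOIN keeps only books rows whose author_id matches an id in authors. Walk through each book:
  - book 1 (Stone Bridges): author_id=2 -> matches Lewis
  - book 2 (Broken Clocks): author_id=2 -> matches Lewis
  - book 3 (Midnight Sun): author_id=4 -> matches Allen
  - book 4 (Winter Gardens): author_id=3 -> matches Jones
  - book 5 (Empty Rooms): author_id=1 -> matches Brown
  - book 6 (The Red Mountain): author_id=3 -> matches Jones
  - book 7 (The Blue Door): author_id=2 -> matches Lewis
  - book 8 (Hollow Hills): author_id=NULL, no match -> dropped
  - book 9 (Paper Boats): author_id=2 -> matches Lewis
So 1 of 9 rows is dropped.

SQL:
SELECT a.title, b.name AS author
FROM books a
INNER JOIN authors b ON a.author_id = b.id

Result:
title            | author
-----------------+-------
Stone Bridges    | Lewis 
Broken Clocks    | Lewis 
Midnight Sun     | Allen 
Winter Gardens   | Jones 
Empty Rooms      | Brown 
The Red Mountain | Jones 
The Blue Door    | Lewis 
Paper Boats      | Lewis 


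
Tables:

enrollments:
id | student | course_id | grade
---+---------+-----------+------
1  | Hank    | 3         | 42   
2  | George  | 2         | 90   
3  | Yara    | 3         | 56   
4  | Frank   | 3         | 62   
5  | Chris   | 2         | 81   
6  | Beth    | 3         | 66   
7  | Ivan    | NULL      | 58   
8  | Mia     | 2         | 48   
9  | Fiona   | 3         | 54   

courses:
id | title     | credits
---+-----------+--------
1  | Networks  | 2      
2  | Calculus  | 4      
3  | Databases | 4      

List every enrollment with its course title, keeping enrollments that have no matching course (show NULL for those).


LEFT JOIN keeps every row from enrollments (the left table); where course_id has no match in courses, the course columns become NULL. Walk through each enrollment:
  - enrollment 1 (Hank): course_id=3 -> matches Databases
  - enrollment 2 (George): course_id=2 -> matches Calculus
  - enrollment 3 (Yara): course_id=3 -> matches Databases
  - enrollment 4 (Frank): course_id=3 -> matches Databases
  - enrollment 5 (Chris): course_id=2 -> matches Calculus
  - enrollment 6 (Beth): course_id=3 -> matches Databases
  - enrollment 7 (Ivan): course_id=NULL, no match -> kept with NULL
  - enrollment 8 (Mia): course_id=2 -> matches Calculus
  - enrollment 9 (Fiona): course_id=3 -> matches Databases
All 9 rows appear; 1 has NULL course.

SQL:
SELECT a.student, b.title AS course
FROM enrollments a
LEFT JOIN courses b ON a.course_id = b.id

Result:
student | course   
--------+----------
Hank    | Databases
George  | Calculus 
Yara    | Databases
Frank   | Databases
Chris   | Calculus 
Beth    | Databases
Ivan    | NULL     
Mia     | Calculus 
Fiona   | Databases


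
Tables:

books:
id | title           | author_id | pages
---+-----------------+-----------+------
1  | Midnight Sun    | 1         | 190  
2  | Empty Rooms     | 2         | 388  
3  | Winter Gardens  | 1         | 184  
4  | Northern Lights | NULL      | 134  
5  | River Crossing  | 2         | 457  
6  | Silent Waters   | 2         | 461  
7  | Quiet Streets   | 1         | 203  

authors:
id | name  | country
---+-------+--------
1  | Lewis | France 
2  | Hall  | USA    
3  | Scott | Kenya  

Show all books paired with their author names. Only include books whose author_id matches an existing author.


INNER JOIN keeps only books rows whose author_id matches an id in authors. Walk through each book:
  - book 1 (Midnight Sun): author_id=1 -> matches Lewis
  - book 2 (Empty Rooms): author_id=2 -> matches Hall
  - book 3 (Winter Gardens): author_id=1 -> matches Lewis
  - book 4 (Northern Lights): author_id=NULL, no match -> dropped
  - book 5 (River Crossing): author_id=2 -> matches Hall
  - book 6 (Silent Waters): author_id=2 -> matches Hall
  - book 7 (Quiet Streets): author_id=1 -> matches Lewis
So 1 of 7 rows is dropped.

SQL:
SELECT a.title, b.name AS author
FROM books a
INNER JOIN authors b ON a.author_id = b.id

Result:
title          | author
---------------+-------
Midnight Sun   | Lewis 
Empty Rooms    | Hall  
Winter Gardens | Lewis 
River Crossing | Hall  
Silent Waters  | Hall  
Quiet Streets  | Lewis 


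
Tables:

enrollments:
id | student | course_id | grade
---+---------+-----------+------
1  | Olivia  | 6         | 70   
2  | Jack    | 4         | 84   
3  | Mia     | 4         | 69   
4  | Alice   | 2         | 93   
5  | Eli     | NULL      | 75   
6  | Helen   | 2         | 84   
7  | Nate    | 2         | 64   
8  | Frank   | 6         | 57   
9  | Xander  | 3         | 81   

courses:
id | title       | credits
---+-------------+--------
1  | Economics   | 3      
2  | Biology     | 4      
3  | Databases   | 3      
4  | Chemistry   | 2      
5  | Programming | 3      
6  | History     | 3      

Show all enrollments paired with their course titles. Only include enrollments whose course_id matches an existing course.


INNER JOIN keeps only enrollments rows whose course_id matches an id in courses. Walk through each enrollment:
  - enrollment 1 (Olivia): course_id=6 -> matches History
  - enrollment 2 (Jack): course_id=4 -> matches Chemistry
  - enrollment 3 (Mia): course_id=4 -> matches Chemistry
  - enrollment 4 (Alice): course_id=2 -> matches Biology
  - enrollment 5 (Eli): course_id=NULL, no match -> dropped
  - enrollment 6 (Helen): course_id=2 -> matches Biology
  - enrollment 7 (Nate): course_id=2 -> matches Biology
  - enrollment 8 (Frank): course_id=6 -> matches History
  - enrollment 9 (Xander): course_id=3 -> matches Databases
So 1 of 9 rows is dropped.

SQL:
SELECT a.student, b.title AS course
FROM enrollments a
INNER JOIN courses b ON a.course_id = b.id

Result:
student | course   
--------+----------
Olivia  | History  
Jack    | Chemistry
Mia     | Chemistry
Alice   | Biology  
Helen   | Biology  
Nate    | Biology  
Frank   | History  
Xander  | Databases


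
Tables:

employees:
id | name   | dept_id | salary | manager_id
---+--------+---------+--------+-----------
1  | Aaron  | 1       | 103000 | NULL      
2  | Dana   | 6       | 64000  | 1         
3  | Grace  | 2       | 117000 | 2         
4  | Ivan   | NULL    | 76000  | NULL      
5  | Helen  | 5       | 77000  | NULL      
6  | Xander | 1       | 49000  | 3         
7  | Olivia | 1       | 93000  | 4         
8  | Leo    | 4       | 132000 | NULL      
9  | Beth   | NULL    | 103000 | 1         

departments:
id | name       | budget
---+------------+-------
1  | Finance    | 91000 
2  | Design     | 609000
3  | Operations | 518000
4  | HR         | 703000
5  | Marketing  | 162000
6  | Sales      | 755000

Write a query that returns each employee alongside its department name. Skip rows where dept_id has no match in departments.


INNER JOIN keeps only employees rows whose dept_id matches an id in departments. Walk through each employee:
  - employee 1 (Aaron): dept_id=1 -> matches Finance
  - employee 2 (Dana): dept_id=6 -> matches Sales
  - employee 3 (Grace): dept_id=2 -> matches Design
  - employee 4 (Ivan): dept_id=NULL, no match -> dropped
  - employee 5 (Helen): dept_id=5 -> matches Marketing
  - employee 6 (Xander): dept_id=1 -> matches Finance
  - employee 7 (Olivia): dept_id=1 -> matches Finance
  - employee 8 (Leo): dept_id=4 -> matches HR
  - employee 9 (Beth): dept_id=NULL, no match -> dropped
So 2 of 9 rows are dropped.

SQL:
SELECT a.name, b.name AS department
FROM employees a
INNER JOIN departments b ON a.dept_id = b.id

Result:
name   | department
-------+-----------
Aaron  | Finance   
Dana   | Sales     
Grace  | Design    
Helen  | Marketing 
Xander | Finance   
Olivia | Finance   
Leo    | HR        


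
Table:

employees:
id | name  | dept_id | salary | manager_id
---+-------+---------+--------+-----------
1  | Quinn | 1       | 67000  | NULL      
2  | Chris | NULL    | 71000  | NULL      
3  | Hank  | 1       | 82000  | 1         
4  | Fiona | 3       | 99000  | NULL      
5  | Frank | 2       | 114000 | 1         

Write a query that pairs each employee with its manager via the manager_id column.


This is a self-join: employees is joined to a second copy of itself, matching each row's manager_id to another row's id. Use LEFT JOIN so rows with manager_id=NULL are kept.
  - employee 1 (Quinn): manager_id=NULL -> NULL
  - employee 2 (Chris): manager_id=NULL -> NULL
  - employee 3 (Hank): manager_id=1 -> Quinn
  - employee 4 (Fiona): manager_id=NULL -> NULL
  - employee 5 (Frank): manager_id=1 -> Quinn

SQL:
SELECT a.name AS item, b.name AS manager
FROM employees a
LEFT JOIN employees b ON a.manager_id = b.id

Result:
item  | manager
------+--------
Quinn | NULL   
Chris | NULL   
Hank  | Quinn  
Fiona | NULL   
Frank | Quinn  


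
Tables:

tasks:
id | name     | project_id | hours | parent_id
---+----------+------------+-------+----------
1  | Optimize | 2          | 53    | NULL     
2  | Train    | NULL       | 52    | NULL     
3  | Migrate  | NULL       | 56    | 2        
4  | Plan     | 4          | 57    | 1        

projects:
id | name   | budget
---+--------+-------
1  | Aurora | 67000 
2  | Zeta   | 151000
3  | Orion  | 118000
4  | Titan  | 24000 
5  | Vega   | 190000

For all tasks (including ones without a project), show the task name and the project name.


LEFT JOIN keeps every row from tasks (the left table); where project_id has no match in projects, the project columns become NULL. Walk through each task:
  - task 1 (Optimize): project_id=2 -> matches Zeta
  - task 2 (Train): project_id=NULL, no match -> kept with NULL
  - task 3 (Migrate): project_id=NULL, no match -> kept with NULL
  - task 4 (Plan): project_id=4 -> matches Titan
All 4 rows appear; 2 have NULL project.

SQL:
SELECT a.name, b.name AS project
FROM tasks a
LEFT JOIN projects b ON a.project_id = b.id

Result:
name     | project
---------+--------
Optimize | Zeta   
Train    | NULL   
Migrate  | NULL   
Plan     | Titan  


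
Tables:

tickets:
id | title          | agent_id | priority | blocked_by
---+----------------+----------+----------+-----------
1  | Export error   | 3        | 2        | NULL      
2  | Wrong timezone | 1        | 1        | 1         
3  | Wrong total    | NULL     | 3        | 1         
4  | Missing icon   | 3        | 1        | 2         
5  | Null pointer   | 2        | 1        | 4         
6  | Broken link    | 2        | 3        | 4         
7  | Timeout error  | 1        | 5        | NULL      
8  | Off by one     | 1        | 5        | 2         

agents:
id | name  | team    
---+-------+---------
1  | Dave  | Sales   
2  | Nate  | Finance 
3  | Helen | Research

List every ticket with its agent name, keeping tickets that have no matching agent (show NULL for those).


LEFT JOIN keeps every row from tickets (the left table); where agent_id has no match in agents, the agent columns become NULL. Walk through each ticket:
  - ticket 1 (Export error): agent_id=3 -> matches Helen
  - ticket 2 (Wrong timezone): agent_id=1 -> matches Dave
  - ticket 3 (Wrong total): agent_id=NULL, no match -> kept with NULL
  - ticket 4 (Missing icon): agent_id=3 -> matches Helen
  - ticket 5 (Null pointer): agent_id=2 -> matches Nate
  - ticket 6 (Broken link): agent_id=2 -> matches Nate
  - ticket 7 (Timeout error): agent_id=1 -> matches Dave
  - ticket 8 (Off by one): agent_id=1 -> matches Dave
All 8 rows appear; 1 has NULL agent.

SQL:
SELECT a.title, b.name AS agent
FROM tickets a
LEFT JOIN agents b ON a.agent_id = b.id

Result:
title          | agent
---------------+------
Export error   | Helen
Wrong timezone | Dave 
Wrong total    | NULL 
Missing icon   | Helen
Null pointer   | Nate 
Broken link    | Nate 
Timeout error  | Dave 
Off by one     | Dave 


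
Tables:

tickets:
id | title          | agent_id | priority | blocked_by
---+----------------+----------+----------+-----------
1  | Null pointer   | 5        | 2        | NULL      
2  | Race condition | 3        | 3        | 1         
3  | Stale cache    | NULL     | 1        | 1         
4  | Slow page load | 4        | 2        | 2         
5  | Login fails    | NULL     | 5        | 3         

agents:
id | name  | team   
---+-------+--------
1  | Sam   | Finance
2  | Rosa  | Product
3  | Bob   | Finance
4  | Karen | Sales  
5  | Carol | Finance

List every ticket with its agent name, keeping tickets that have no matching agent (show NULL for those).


LEFT JOIN keeps every row from tickets (the left table); where agent_id has no match in agents, the agent columns become NULL. Walk through each ticket:
  - ticket 1 (Null pointer): agent_id=5 -> matches Carol
  - ticket 2 (Race condition): agent_id=3 -> matches Bob
  - ticket 3 (Stale cache): agent_id=NULL, no match -> kept with NULL
  - ticket 4 (Slow page load): agent_id=4 -> matches Karen
  - ticket 5 (Login fails): agent_id=NULL, no match -> kept with NULL
All 5 rows appear; 2 have NULL agent.

SQL:
SELECT a.title, b.name AS agent
FROM tickets a
LEFT JOIN agents b ON a.agent_id = b.id

Result:
title          | agent
---------------+------
Null pointer   | Carol
Race condition | Bob  
Stale cache    | NULL 
Slow page load | Karen
Login fails    | NULL 


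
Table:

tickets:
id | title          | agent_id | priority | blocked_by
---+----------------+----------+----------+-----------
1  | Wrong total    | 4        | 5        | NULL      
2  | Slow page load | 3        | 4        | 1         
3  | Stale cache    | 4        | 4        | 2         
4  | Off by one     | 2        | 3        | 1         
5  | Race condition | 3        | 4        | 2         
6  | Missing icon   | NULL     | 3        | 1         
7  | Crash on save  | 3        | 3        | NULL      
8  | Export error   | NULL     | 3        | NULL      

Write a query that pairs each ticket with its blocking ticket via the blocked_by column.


This is a self-join: tickets is joined to a second copy of itself, matching each row's blocked_by to another row's id. Use LEFT JOIN so rows with blocked_by=NULL are kept.
  - ticket 1 (Wrong total): blocked_by=NULL -> NULL
  - ticket 2 (Slow page load): blocked_by=1 -> Wrong total
  - ticket 3 (Stale cache): blocked_by=2 -> Slow page load
  - ticket 4 (Off by one): blocked_by=1 -> Wrong total
  - ticket 5 (Race condition): blocked_by=2 -> Slow page load
  - ticket 6 (Missing icon): blocked_by=1 -> Wrong total
  - ticket 7 (Crash on save): blocked_by=NULL -> NULL
  - ticket 8 (Export error): blocked_by=NULL -> NULL

SQL:
SELECT a.title AS item, b.title AS blocked_by
FROM tickets a
LEFT JOIN tickets b ON a.blocked_by = b.id

Result:
item           | blocked_by    
---------------+---------------
Wrong total    | NULL          
Slow page load | Wrong total   
Stale cache    | Slow page load
Off by one     | Wrong total   
Race condition | Slow page load
Missing icon   | Wrong total   
Crash on save  | NULL          
Export error   | NULL          


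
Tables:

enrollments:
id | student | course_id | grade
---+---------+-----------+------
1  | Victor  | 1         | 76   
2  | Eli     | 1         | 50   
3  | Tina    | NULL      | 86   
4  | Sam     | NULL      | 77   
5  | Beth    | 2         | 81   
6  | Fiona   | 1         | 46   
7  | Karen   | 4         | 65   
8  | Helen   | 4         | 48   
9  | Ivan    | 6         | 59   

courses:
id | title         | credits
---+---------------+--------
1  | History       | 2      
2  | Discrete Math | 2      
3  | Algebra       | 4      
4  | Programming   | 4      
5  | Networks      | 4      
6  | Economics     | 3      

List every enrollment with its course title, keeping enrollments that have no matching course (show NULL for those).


LEFT JOIN keeps every row from enrollments (the left table); where course_id has no match in courses, the course columns become NULL. Walk through each enrollment:
  - enrollment 1 (Victor): course_id=1 -> matches History
  - enrollment 2 (Eli): course_id=1 -> matches History
  - enrollment 3 (Tina): course_id=NULL, no match -> kept with NULL
  - enrollment 4 (Sam): course_id=NULL, no match -> kept with NULL
  - enrollment 5 (Beth): course_id=2 -> matches Discrete Math
  - enrollment 6 (Fiona): course_id=1 -> matches History
  - enrollment 7 (Karen): course_id=4 -> matches Programming
  - enrollment 8 (Helen): course_id=4 -> matches Programming
  - enrollment 9 (Ivan): course_id=6 -> matches Economics
All 9 rows appear; 2 have NULL course.

SQL:
SELECT a.student, b.title AS course
FROM enrollments a
LEFT JOIN courses b ON a.course_id = b.id

Result:
student | course       
--------+--------------
Victor  | History      
Eli     | History      
Tina    | NULL         
Sam     | NULL         
Beth    | Discrete Math
Fiona   | History      
Karen   | Programming  
Helen   | Programming  
Ivan    | Economics    


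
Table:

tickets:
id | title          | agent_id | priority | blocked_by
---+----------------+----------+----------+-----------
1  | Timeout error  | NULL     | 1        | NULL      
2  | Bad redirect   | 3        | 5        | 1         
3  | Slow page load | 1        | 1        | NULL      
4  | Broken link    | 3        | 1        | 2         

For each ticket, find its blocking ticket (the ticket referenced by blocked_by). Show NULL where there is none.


This is a self-join: tickets is joined to a second copy of itself, matching each row's blocked_by to another row's id. Use LEFT JOIN so rows with blocked_by=NULL are kept.
  - ticket 1 (Timeout error): blocked_by=NULL -> NULL
  - ticket 2 (Bad redirect): blocked_by=1 -> Timeout error
  - ticket 3 (Slow page load): blocked_by=NULL -> NULL
  - ticket 4 (Broken link): blocked_by=2 -> Bad redirect

SQL:
SELECT a.title AS item, b.title AS blocked_by
FROM tickets a
LEFT JOIN tickets b ON a.blocked_by = b.id

Result:
item           | blocked_by   
---------------+--------------
Timeout error  | NULL         
Bad redirect   | Timeout error
Slow page load | NULL         
Broken link    | Bad redirect 
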